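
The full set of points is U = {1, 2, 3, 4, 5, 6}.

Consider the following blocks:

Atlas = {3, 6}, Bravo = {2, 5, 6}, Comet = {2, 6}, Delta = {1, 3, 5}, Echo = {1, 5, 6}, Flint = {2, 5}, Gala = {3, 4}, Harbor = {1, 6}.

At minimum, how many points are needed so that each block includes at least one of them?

The 3 points {2, 3, 6} hit every block.
The blocks Flint, Gala, Harbor are pairwise disjoint, so any hitting set needs a separate point for each — at least 3. Hence 3 is optimal.

3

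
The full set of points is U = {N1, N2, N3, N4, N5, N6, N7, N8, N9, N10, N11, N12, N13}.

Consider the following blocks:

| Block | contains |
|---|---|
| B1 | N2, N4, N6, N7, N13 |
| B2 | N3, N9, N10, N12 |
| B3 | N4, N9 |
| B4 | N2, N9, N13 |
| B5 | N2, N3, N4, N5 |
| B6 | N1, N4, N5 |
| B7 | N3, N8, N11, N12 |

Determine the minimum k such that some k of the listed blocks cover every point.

4

Take {B1, B2, B6, B7}. Their union is {N1, N2, N3, N4, N5, N6, N7, N8, N9, N10, N11, N12, N13}, which is all 13 points.
Only B6 contains N1, so B6 is forced; the remaining 10 points need at least 3 more blocks (each remaining block adds at most 4) — so at least 4 blocks are needed, and 4 is optimal.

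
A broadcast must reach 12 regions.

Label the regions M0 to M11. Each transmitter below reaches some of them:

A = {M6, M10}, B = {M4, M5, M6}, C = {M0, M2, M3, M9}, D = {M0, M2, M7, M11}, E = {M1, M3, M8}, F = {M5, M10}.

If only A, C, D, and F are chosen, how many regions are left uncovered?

Union of A, C, D, F = {M0, M2, M3, M5, M6, M7, M9, M10, M11}.
Not covered: M1, M4, M8 — 3 regions.

3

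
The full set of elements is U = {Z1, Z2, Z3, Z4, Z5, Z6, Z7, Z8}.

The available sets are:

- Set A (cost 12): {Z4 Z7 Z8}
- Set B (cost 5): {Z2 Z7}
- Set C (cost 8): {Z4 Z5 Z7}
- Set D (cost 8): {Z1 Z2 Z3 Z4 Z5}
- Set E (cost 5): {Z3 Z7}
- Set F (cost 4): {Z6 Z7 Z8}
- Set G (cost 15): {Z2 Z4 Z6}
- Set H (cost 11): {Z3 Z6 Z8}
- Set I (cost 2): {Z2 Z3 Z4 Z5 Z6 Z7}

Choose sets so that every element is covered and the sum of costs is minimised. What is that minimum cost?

12

D, F together cover every element (D ∪ F = {Z1, Z2, Z3, Z4, Z5, Z6, Z7, Z8}); total cost 8 + 4 = 12.
The greedy pick I, F, D costs 14; no covering selection beats 12.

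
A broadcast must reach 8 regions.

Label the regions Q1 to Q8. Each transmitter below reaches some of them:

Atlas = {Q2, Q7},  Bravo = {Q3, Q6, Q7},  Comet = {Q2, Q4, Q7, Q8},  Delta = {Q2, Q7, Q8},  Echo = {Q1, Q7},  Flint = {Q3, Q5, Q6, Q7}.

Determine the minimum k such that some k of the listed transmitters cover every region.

Take {Comet, Echo, Flint}. Their union is {Q1, Q2, Q3, Q4, Q5, Q6, Q7, Q8}, which is all 8 regions.
Only Echo contains Q1, so Echo is forced; the remaining 6 regions need at least 2 more transmitters (each remaining transmitter adds at most 3) — so at least 3 transmitters are needed, and 3 is optimal.

3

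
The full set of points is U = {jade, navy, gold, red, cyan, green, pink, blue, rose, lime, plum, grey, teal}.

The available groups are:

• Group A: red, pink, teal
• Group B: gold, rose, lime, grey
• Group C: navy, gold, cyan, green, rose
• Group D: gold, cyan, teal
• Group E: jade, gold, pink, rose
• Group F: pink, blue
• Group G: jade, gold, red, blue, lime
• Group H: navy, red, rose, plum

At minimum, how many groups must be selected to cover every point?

Take {A, B, C, G, H}. Their union is {jade, navy, gold, red, cyan, green, pink, blue, rose, lime, plum, grey, teal}, which is all 13 points.
No 4 of the 8 groups cover everything (all 70 combinations miss at least one point), so 5 is optimal.

5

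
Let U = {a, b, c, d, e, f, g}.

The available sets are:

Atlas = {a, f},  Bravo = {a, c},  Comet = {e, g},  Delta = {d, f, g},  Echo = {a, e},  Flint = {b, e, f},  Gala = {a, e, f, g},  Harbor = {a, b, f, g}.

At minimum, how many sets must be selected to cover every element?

Take {Bravo, Delta, Flint}. Their union is {a, b, c, d, e, f, g}, which is all 7 elements.
Only Bravo contains c, so Bravo is forced; the remaining 5 elements need at least 2 more sets (each remaining set adds at most 3) — so at least 3 sets are needed, and 3 is optimal.

3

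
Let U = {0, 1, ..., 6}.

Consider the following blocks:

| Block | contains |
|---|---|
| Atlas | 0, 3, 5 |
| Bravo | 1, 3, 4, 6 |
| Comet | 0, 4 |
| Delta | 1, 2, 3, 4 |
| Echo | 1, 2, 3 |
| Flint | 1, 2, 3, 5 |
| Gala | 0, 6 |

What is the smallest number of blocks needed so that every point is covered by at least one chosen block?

3

Bravo, Flint, and Gala cover everything between them: the union {0, 1, 2, 3, 4, 5, 6} is all of U.
No 2 of the 7 blocks cover everything (all 21 combinations miss at least one point), so 3 is optimal.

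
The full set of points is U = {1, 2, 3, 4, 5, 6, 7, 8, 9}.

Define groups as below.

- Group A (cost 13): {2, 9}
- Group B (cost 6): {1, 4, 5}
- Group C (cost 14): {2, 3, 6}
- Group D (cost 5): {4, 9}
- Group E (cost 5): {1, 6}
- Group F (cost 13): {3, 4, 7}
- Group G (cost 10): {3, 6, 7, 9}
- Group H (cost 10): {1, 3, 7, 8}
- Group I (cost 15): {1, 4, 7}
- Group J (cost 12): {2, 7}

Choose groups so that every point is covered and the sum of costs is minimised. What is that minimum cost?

34

A, B, E, H together cover every point (A ∪ B ∪ E ∪ H = {1, 2, 3, 4, 5, 6, 7, 8, 9}); total cost 13 + 6 + 5 + 10 = 34.
The greedy pick B, G, H, J costs 38; no covering selection beats 34.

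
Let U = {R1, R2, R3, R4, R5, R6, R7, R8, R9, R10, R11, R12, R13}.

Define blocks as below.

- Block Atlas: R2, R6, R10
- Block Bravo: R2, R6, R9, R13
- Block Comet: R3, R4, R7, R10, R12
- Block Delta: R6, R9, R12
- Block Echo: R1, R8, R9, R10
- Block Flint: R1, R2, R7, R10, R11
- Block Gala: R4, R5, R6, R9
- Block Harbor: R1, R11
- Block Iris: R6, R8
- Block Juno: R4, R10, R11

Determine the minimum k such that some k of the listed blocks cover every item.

Bravo, Comet, Echo, Gala, and Harbor cover everything between them: the union {R1, R2, R3, R4, R5, R6, R7, R8, R9, R10, R11, R12, R13} is all of U.
No 4 of the 10 blocks cover everything (all 210 combinations miss at least one item), so 5 is optimal.

5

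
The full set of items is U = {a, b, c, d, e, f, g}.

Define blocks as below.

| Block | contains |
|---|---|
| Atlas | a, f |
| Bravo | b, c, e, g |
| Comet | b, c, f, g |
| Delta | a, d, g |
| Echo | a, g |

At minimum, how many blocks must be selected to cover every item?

3

Bravo, Comet, and Delta cover everything between them: the union {a, b, c, d, e, f, g} is all of U.
Only Delta contains d, so Delta is forced; the remaining 4 items need at least 2 more blocks (each remaining block adds at most 3) — so at least 3 blocks are needed, and 3 is optimal.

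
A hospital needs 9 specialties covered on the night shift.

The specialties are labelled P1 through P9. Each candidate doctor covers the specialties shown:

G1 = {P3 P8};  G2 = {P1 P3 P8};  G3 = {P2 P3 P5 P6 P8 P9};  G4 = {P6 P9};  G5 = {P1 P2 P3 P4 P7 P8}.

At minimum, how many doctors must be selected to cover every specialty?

2

G3 and G5 together: G3 ∪ G5 = {P1, P2, P3, P4, P5, P6, P7, P8, P9} — every specialty is covered.
No single doctor has all 9 specialties (the largest, G3, has 6), so 2 is optimal.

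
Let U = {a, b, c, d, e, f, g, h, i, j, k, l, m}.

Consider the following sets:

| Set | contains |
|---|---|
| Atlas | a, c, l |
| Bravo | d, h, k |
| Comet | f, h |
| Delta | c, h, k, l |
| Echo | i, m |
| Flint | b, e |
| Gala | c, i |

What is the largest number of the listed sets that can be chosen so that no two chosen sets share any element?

Atlas, Bravo, Echo, Flint are pairwise disjoint (Atlas={a,c,l}; Bravo={d,h,k}; Echo={i,m}; Flint={b,e}).
Every remaining set overlaps one of these, and no 5 of the listed sets are pairwise disjoint, so 4 is the maximum.

4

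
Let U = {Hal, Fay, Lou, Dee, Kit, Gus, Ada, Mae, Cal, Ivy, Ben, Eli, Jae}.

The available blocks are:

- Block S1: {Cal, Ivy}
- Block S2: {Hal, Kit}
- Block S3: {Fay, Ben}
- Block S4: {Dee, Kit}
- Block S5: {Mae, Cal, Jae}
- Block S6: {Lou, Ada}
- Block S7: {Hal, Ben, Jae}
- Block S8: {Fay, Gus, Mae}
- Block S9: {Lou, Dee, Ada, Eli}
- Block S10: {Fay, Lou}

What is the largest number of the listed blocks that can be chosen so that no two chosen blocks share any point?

S1, S4, S6, S7, S8 are pairwise disjoint (S1={Cal,Ivy}; S4={Dee,Kit}; S6={Lou,Ada}; S7={Hal,Ben,Jae}; S8={Fay,Gus,Mae}).
Every remaining block overlaps one of these, and no 6 of the listed blocks are pairwise disjoint, so 5 is the maximum.

5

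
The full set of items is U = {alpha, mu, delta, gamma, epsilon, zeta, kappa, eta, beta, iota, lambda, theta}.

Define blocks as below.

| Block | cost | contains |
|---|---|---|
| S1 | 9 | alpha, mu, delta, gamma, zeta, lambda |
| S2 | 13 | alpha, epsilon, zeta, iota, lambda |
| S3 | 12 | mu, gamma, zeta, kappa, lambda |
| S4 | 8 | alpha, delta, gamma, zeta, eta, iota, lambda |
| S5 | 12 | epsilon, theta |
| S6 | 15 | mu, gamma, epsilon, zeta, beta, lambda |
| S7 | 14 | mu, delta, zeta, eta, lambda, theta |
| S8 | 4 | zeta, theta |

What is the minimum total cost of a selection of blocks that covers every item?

S3, S4, S6, S8 together cover every item (S3 ∪ S4 ∪ S6 ∪ S8 = {alpha, mu, delta, gamma, epsilon, zeta, kappa, eta, beta, iota, lambda, theta}); total cost 12 + 8 + 15 + 4 = 39.
No covering selection has total cost below 39.

39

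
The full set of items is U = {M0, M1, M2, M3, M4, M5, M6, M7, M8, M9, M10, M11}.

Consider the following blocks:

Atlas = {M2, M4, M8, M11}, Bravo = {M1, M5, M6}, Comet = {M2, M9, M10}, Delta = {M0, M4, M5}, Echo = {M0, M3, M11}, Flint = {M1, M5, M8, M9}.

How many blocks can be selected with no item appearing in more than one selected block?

3

Bravo, Comet, Echo are pairwise disjoint (Bravo={M1,M5,M6}; Comet={M2,M9,M10}; Echo={M0,M3,M11}).
Every remaining block overlaps one of these, and no 4 of the listed blocks are pairwise disjoint, so 3 is the maximum.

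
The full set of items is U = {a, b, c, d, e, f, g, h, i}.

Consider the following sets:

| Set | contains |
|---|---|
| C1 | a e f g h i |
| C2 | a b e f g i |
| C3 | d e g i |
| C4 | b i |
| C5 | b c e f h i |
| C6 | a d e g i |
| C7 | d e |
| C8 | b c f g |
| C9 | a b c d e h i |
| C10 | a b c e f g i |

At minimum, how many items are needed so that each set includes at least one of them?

Take T = {b, e}. Each listed set contains at least one of these, so T is a hitting set of size 2.
The sets C7, C8 are pairwise disjoint, so any hitting set needs a separate item for each — at least 2. Hence 2 is optimal.

2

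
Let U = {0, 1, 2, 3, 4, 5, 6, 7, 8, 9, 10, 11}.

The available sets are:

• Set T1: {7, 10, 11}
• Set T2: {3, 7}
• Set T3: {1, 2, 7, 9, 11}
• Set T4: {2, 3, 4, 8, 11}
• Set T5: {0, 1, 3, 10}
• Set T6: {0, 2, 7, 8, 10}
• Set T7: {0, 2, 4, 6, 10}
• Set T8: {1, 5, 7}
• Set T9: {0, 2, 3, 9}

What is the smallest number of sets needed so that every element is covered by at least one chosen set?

4

T3 and T4 and T7 and T8 together: T3 ∪ T4 ∪ T7 ∪ T8 = {0, 1, 2, 3, 4, 5, 6, 7, 8, 9, 10, 11} — every element is covered.
No 3 of the 9 sets cover everything (all 84 combinations miss at least one element), so 4 is optimal.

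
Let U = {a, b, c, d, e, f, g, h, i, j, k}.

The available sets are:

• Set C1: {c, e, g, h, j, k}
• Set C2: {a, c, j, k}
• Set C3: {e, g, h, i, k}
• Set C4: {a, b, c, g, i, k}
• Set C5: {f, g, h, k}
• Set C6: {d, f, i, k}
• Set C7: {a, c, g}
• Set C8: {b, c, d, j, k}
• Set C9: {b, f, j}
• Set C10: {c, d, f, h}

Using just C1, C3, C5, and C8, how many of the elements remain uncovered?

Union of C1, C3, C5, C8 = {b, c, d, e, f, g, h, i, j, k}.
Not covered: a — 1 element.

1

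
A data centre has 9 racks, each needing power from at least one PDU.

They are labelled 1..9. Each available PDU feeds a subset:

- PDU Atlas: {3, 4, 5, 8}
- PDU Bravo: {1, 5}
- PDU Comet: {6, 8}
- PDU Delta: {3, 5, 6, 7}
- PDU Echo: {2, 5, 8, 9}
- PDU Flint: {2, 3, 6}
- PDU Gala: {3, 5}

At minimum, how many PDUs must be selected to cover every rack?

4

Take {Atlas, Bravo, Delta, Echo}. Their union is {1, 2, 3, 4, 5, 6, 7, 8, 9}, which is all 9 racks.
Only Bravo contains 1, so Bravo is forced; the remaining 7 racks need at least 3 more PDUs (each remaining PDU adds at most 3) — so at least 4 PDUs are needed, and 4 is optimal.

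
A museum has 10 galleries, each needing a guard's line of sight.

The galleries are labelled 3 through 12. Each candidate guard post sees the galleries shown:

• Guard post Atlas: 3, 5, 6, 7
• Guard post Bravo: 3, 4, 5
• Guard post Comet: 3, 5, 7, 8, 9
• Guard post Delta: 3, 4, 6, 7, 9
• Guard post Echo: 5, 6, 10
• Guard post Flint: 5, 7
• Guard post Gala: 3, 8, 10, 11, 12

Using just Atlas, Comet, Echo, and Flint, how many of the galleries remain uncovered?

3

Union of Atlas, Comet, Echo, Flint = {3, 5, 6, 7, 8, 9, 10}.
Not covered: 4, 11, 12 — 3 galleries.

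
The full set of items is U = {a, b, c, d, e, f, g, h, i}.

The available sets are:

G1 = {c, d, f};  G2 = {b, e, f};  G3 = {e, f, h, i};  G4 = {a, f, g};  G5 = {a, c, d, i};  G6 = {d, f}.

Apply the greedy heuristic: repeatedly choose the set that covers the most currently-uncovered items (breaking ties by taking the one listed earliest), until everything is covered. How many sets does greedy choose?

4

Greedy: pick G3 (covers 4 new) → pick G5 (covers 3 new) → pick G2 (covers 1 new) → pick G4 (covers 1 new). Total picks: 4.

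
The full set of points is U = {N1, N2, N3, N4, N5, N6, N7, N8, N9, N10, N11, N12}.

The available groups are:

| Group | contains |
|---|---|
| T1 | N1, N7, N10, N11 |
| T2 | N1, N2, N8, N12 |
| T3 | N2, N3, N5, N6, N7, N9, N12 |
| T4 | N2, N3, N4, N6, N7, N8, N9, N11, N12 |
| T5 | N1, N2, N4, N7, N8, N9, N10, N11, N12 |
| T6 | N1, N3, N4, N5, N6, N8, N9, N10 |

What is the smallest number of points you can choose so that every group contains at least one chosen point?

Take H = {N10, N12}. Each listed group contains at least one of these, so H is a hitting set of size 2.
No single point lies in every group, so at least 2 are needed and 2 is optimal.

2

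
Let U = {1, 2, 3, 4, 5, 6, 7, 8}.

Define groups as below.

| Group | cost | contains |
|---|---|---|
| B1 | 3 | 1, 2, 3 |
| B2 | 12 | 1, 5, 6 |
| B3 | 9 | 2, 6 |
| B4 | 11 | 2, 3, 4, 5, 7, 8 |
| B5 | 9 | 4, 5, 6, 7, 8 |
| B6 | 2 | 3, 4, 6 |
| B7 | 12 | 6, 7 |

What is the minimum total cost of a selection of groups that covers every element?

B1, B5 together cover every element (B1 ∪ B5 = {1, 2, 3, 4, 5, 6, 7, 8}); total cost 3 + 9 = 12.
The greedy pick B6, B1, B5 costs 14; no covering selection beats 12.

12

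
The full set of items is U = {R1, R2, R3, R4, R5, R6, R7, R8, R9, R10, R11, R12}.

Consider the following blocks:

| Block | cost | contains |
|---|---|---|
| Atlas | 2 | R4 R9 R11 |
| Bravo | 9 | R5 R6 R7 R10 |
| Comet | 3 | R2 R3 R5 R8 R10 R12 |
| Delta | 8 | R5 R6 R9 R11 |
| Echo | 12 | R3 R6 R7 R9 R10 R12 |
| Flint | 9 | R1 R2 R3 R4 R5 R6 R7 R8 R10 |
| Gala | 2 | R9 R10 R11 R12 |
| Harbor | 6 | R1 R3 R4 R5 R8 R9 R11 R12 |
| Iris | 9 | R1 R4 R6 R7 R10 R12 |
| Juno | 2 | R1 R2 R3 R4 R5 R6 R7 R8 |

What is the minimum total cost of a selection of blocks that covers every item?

4

Gala, Juno together cover every item (Gala ∪ Juno = {R1, R2, R3, R4, R5, R6, R7, R8, R9, R10, R11, R12}); total cost 2 + 2 = 4.
No covering selection has total cost below 4.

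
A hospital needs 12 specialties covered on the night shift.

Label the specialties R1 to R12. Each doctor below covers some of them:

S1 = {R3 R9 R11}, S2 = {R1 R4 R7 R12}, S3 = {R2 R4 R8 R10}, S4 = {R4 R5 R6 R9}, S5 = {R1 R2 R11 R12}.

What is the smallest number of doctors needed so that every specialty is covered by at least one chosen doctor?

Take {S1, S2, S3, S4}. Their union is {R1, R2, R3, R4, R5, R6, R7, R8, R9, R10, R11, R12}, which is all 12 specialties.
Only S1 contains R3, so S1 is forced; the remaining 9 specialties need at least 3 more doctors (each remaining doctor adds at most 4) — so at least 4 doctors are needed, and 4 is optimal.

4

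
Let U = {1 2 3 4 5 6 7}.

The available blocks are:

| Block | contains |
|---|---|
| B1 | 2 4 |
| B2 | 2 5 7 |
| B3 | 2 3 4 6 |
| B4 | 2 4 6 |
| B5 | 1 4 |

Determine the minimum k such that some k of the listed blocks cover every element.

3

B2, B3, and B5 cover everything between them: the union {1, 2, 3, 4, 5, 6, 7} is all of U.
Only B5 contains 1, so B5 is forced; the remaining 5 elements need at least 2 more blocks (each remaining block adds at most 3) — so at least 3 blocks are needed, and 3 is optimal.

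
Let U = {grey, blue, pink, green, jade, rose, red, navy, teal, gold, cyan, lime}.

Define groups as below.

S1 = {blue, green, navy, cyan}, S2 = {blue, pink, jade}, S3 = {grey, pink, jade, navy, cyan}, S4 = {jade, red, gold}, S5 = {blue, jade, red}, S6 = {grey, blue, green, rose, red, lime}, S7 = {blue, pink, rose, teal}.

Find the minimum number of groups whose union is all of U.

S3 and S4 and S6 and S7 together: S3 ∪ S4 ∪ S6 ∪ S7 = {grey, blue, pink, green, jade, rose, red, navy, teal, gold, cyan, lime} — every element is covered.
No 3 of the 7 groups cover everything (all 35 combinations miss at least one element), so 4 is optimal.

4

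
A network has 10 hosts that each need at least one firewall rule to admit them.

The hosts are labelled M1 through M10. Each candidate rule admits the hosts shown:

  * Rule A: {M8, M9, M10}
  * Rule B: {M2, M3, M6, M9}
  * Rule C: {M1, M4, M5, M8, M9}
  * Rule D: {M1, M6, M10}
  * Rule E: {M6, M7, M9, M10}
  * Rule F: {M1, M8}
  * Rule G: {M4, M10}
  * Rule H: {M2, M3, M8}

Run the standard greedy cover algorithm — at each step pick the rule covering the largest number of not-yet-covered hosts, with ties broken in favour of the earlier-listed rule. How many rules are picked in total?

3

Greedy: pick C (covers 5 new) → pick B (covers 3 new) → pick E (covers 2 new). Total picks: 3.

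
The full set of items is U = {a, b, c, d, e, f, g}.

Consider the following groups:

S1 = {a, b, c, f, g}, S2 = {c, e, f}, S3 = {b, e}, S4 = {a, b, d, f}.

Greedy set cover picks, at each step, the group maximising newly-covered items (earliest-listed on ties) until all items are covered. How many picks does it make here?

3

Greedy: pick S1 (covers 5 new) → pick S2 (covers 1 new) → pick S4 (covers 1 new). Total picks: 3.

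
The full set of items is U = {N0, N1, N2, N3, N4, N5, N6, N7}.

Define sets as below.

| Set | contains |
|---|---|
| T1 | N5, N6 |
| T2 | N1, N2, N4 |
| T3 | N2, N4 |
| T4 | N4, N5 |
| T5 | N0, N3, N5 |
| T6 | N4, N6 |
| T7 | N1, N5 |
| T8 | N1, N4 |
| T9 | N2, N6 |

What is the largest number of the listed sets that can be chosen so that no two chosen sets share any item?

3

T5, T8, T9 are pairwise disjoint (T5={N0,N3,N5}; T8={N1,N4}; T9={N2,N6}).
Every remaining set overlaps one of these, and no 4 of the listed sets are pairwise disjoint, so 3 is the maximum.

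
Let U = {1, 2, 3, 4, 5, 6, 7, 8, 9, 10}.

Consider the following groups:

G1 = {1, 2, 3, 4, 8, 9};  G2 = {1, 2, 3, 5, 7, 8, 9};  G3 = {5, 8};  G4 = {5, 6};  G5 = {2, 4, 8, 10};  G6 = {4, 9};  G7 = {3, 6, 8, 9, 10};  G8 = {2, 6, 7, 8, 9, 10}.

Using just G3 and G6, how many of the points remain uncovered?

6

Union of G3, G6 = {4, 5, 8, 9}.
Not covered: 1, 2, 3, 6, 7, 10 — 6 points.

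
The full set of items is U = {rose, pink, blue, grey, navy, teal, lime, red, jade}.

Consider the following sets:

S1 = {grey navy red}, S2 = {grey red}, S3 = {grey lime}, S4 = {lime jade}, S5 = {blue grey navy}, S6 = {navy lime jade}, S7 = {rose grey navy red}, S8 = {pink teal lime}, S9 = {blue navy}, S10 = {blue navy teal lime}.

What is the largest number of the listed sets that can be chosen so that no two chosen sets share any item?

3

S2, S4, S9 are pairwise disjoint (S2={grey,red}; S4={lime,jade}; S9={blue,navy}).
Every remaining set overlaps one of these, and no 4 of the listed sets are pairwise disjoint, so 3 is the maximum.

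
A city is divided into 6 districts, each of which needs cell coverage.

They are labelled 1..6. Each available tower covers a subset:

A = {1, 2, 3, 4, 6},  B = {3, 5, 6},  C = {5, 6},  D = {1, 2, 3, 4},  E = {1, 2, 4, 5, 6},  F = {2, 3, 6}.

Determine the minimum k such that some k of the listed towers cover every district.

Take {E, F}. Their union is {1, 2, 3, 4, 5, 6}, which is all 6 districts.
No single tower has all 6 districts (the largest, A, has 5), so 2 is optimal.

2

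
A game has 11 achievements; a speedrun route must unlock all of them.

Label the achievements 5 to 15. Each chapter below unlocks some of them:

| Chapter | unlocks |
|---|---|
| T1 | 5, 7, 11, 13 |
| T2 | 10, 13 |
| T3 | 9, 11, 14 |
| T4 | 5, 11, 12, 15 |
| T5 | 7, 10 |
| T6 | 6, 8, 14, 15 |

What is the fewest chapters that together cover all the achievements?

Take {T2, T3, T4, T5, T6}. Their union is {5, 6, 7, 8, 9, 10, 11, 12, 13, 14, 15}, which is all 11 achievements.
No 4 of the 6 chapters cover everything (all 15 combinations miss at least one achievement), so 5 is optimal.

5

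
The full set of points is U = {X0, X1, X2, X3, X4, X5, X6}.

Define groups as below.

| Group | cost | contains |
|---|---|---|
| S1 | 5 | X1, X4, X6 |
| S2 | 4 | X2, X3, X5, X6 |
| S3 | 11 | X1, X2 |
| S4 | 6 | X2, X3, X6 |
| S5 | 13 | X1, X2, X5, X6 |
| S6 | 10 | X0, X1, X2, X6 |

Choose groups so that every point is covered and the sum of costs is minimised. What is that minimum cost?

S1, S2, S6 together cover every point (S1 ∪ S2 ∪ S6 = {X0, X1, X2, X3, X4, X5, X6}); total cost 5 + 4 + 10 = 19.
No covering selection has total cost below 19.

19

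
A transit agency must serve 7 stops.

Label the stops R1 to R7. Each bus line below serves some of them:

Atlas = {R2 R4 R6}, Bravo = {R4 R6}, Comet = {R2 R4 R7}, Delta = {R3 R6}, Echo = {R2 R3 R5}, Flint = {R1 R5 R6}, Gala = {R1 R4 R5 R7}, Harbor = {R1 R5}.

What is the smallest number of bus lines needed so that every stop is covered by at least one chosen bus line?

3

Delta and Echo and Gala together: Delta ∪ Echo ∪ Gala = {R1, R2, R3, R4, R5, R6, R7} — every stop is covered.
No 2 of the 8 bus lines cover everything (all 28 combinations miss at least one stop), so 3 is optimal.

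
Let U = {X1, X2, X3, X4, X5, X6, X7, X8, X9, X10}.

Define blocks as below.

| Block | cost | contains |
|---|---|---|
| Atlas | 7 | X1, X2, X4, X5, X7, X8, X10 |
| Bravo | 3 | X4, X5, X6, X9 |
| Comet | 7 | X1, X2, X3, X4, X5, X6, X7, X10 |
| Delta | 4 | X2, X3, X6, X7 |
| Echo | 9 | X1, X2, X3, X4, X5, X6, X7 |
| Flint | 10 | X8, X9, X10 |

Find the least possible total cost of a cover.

14

Atlas, Bravo, Delta together cover every point (Atlas ∪ Bravo ∪ Delta = {X1, X2, X3, X4, X5, X6, X7, X8, X9, X10}); total cost 7 + 3 + 4 = 14.
No covering selection has total cost below 14.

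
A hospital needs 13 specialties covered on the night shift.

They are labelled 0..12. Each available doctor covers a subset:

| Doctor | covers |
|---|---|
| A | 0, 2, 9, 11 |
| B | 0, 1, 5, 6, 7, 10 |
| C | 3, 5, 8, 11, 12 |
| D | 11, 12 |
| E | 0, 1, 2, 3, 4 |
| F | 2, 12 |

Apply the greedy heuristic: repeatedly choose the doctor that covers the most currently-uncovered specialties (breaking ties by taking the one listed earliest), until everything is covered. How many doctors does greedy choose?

Greedy: pick B (covers 6 new) → pick C (covers 4 new) → pick A (covers 2 new) → pick E (covers 1 new). Total picks: 4.

4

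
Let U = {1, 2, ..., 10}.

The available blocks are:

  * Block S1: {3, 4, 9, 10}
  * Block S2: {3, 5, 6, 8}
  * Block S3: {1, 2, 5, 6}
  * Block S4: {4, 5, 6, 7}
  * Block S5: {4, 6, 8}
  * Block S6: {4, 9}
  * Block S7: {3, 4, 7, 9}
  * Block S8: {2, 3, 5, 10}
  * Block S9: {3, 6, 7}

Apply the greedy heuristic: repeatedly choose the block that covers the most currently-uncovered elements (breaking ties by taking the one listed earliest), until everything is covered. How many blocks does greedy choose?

Greedy: pick S1 (covers 4 new) → pick S3 (covers 4 new) → pick S2 (covers 1 new) → pick S4 (covers 1 new). Total picks: 4.

4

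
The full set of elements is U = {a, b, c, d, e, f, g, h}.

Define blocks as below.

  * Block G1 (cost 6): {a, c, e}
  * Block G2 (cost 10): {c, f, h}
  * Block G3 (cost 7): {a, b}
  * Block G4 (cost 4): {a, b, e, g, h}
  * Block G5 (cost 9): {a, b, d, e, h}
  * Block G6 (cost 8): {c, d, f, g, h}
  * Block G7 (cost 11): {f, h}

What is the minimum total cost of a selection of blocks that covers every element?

G4, G6 together cover every element (G4 ∪ G6 = {a, b, c, d, e, f, g, h}); total cost 4 + 8 = 12.
No covering selection has total cost below 12.

12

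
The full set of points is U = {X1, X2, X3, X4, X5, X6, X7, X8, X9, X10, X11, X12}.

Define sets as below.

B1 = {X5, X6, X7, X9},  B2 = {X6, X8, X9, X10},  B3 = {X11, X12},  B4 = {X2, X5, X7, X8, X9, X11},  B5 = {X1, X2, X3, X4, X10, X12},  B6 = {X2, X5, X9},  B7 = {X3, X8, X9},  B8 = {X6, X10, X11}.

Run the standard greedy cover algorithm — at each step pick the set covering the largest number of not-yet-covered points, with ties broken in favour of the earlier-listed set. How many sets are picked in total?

Greedy: pick B4 (covers 6 new) → pick B5 (covers 5 new) → pick B1 (covers 1 new). Total picks: 3.

3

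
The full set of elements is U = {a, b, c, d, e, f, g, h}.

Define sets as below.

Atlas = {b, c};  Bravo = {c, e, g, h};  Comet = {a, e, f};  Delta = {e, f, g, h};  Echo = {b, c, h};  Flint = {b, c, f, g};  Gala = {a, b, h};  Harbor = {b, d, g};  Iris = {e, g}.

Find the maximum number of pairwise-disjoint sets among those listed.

Atlas, Iris are pairwise disjoint (Atlas={b,c}; Iris={e,g}).
Every remaining set overlaps one of these, and no 3 of the listed sets are pairwise disjoint, so 2 is the maximum.

2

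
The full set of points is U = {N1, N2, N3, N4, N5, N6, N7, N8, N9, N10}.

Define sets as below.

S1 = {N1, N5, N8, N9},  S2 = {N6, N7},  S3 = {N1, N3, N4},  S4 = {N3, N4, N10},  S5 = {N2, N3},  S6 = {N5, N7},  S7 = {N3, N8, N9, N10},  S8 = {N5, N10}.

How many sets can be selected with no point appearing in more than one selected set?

S2, S3, S8 are pairwise disjoint (S2={N6,N7}; S3={N1,N3,N4}; S8={N5,N10}).
Every remaining set overlaps one of these, and no 4 of the listed sets are pairwise disjoint, so 3 is the maximum.

3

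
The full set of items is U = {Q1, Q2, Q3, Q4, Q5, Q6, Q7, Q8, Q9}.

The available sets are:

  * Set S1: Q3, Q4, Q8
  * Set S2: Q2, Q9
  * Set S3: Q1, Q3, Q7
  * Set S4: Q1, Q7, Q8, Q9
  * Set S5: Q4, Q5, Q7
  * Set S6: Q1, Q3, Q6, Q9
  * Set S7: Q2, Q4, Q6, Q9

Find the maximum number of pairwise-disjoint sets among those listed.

2

S2, S3 are pairwise disjoint (S2={Q2,Q9}; S3={Q1,Q3,Q7}).
Every remaining set overlaps one of these, and no 3 of the listed sets are pairwise disjoint, so 2 is the maximum.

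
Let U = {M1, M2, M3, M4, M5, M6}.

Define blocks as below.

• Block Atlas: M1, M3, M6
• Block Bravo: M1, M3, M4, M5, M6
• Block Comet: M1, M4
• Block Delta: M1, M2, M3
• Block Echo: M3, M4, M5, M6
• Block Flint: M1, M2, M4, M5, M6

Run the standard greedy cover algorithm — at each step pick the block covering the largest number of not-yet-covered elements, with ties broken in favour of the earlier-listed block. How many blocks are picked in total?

Greedy: pick Bravo (covers 5 new) → pick Delta (covers 1 new). Total picks: 2.

2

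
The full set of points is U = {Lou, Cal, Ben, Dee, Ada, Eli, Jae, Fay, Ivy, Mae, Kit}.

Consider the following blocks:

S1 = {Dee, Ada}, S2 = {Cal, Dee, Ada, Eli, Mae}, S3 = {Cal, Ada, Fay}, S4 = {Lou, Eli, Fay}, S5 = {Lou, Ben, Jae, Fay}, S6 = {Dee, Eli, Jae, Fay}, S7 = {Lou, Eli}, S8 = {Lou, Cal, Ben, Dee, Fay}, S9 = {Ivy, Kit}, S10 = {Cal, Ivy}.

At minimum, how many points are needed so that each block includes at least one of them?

H = {Ada, Eli, Fay, Ivy} meets every block (each contains at least one member of H), and |H| = 4.
No choice of 3 points meets every block, so 4 is the minimum.

4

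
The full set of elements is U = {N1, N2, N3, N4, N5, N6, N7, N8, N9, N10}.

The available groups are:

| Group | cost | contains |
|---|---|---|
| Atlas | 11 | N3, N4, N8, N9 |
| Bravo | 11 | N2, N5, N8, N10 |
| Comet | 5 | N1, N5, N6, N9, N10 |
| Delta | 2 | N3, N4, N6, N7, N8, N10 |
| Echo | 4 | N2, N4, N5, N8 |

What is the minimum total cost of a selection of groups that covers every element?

11

Comet, Delta, Echo together cover every element (Comet ∪ Delta ∪ Echo = {N1, N2, N3, N4, N5, N6, N7, N8, N9, N10}); total cost 5 + 2 + 4 = 11.
No covering selection has total cost below 11.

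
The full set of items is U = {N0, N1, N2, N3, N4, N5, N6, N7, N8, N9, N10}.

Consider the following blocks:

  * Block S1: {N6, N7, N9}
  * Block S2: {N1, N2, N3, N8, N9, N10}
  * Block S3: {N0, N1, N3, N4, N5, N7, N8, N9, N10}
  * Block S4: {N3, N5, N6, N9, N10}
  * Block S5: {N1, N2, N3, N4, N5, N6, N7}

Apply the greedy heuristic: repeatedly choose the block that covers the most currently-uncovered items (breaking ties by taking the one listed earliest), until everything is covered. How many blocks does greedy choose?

2

Greedy: pick S3 (covers 9 new) → pick S5 (covers 2 new). Total picks: 2.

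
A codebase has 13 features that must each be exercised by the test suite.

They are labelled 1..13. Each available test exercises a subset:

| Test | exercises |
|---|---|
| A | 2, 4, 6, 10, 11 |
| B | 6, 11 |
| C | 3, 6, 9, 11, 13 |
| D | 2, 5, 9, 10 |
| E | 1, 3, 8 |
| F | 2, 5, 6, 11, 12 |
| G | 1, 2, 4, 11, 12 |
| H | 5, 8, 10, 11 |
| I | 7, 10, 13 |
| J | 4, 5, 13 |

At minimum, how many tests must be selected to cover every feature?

4

C and G and H and I together: C ∪ G ∪ H ∪ I = {1, 2, 3, 4, 5, 6, 7, 8, 9, 10, 11, 12, 13} — every feature is covered.
No 3 of the 10 tests cover everything (all 120 combinations miss at least one feature), so 4 is optimal.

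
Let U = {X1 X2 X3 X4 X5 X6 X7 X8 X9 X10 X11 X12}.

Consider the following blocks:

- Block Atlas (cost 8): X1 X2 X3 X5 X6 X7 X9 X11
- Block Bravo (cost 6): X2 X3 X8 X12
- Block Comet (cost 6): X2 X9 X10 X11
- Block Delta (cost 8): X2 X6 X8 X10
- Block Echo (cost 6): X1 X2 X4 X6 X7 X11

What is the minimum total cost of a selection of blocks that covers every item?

Atlas, Bravo, Comet, Echo together cover every item (Atlas ∪ Bravo ∪ Comet ∪ Echo = {X1, X2, X3, X4, X5, X6, X7, X8, X9, X10, X11, X12}); total cost 8 + 6 + 6 + 6 = 26.
No covering selection has total cost below 26.

26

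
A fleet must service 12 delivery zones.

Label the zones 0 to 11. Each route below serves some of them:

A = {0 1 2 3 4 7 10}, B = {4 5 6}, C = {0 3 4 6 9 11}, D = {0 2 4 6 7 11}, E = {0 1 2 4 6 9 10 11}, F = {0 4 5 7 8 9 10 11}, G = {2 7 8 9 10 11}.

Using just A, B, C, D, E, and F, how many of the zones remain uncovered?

0

Union of A, B, C, D, E, F = {0, 1, 2, 3, 4, 5, 6, 7, 8, 9, 10, 11} — that's every zone, so 0 are uncovered.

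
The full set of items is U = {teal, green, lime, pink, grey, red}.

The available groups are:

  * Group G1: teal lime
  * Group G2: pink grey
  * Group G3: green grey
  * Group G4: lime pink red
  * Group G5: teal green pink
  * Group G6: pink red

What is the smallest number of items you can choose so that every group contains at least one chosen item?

3

Take H = {teal, green, pink}. Each listed group contains at least one of these, so H is a hitting set of size 3.
The groups G1, G3, G6 are pairwise disjoint, so any hitting set needs a separate item for each — at least 3. Hence 3 is optimal.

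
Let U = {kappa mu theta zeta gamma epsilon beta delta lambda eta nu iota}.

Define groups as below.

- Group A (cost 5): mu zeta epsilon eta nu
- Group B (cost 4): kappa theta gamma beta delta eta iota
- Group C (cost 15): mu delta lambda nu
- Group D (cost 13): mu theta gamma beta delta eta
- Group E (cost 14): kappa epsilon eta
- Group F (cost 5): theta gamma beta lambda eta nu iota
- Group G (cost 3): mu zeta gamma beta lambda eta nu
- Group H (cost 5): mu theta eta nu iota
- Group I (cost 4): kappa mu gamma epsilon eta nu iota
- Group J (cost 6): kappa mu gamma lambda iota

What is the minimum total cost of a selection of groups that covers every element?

B, G, I together cover every element (B ∪ G ∪ I = {kappa, mu, theta, zeta, gamma, epsilon, beta, delta, lambda, eta, nu, iota}); total cost 4 + 3 + 4 = 11.
No covering selection has total cost below 11.

11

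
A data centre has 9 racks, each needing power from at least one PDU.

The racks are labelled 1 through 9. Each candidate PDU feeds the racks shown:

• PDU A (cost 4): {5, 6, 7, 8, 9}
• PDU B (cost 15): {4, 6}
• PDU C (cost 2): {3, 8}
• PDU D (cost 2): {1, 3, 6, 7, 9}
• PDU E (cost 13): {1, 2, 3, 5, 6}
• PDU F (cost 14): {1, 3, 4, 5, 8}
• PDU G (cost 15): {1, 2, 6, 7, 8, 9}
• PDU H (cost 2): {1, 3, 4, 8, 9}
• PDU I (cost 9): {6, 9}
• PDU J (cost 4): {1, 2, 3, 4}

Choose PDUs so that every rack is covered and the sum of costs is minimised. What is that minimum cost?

A, J together cover every rack (A ∪ J = {1, 2, 3, 4, 5, 6, 7, 8, 9}); total cost 4 + 4 = 8.
The greedy pick D, H, A, J costs 12; no covering selection beats 8.

8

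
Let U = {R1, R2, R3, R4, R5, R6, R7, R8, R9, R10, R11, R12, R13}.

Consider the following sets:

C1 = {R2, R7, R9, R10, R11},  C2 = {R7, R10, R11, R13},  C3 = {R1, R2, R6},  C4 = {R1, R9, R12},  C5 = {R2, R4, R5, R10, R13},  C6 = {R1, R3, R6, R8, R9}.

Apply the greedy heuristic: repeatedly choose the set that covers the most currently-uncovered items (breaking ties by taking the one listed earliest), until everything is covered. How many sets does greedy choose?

Greedy: pick C1 (covers 5 new) → pick C6 (covers 4 new) → pick C5 (covers 3 new) → pick C4 (covers 1 new). Total picks: 4.

4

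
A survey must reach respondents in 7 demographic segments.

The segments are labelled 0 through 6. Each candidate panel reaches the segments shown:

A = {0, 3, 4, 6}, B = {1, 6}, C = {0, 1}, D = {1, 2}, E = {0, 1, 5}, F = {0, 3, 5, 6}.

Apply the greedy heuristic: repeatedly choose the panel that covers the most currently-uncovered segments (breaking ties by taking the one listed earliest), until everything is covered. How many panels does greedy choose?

3

Greedy: pick A (covers 4 new) → pick D (covers 2 new) → pick E (covers 1 new). Total picks: 3.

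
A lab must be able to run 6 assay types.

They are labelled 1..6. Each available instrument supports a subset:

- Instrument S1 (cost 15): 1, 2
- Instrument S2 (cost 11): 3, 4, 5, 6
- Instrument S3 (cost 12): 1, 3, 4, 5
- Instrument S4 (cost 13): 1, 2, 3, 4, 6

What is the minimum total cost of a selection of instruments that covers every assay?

S2, S4 together cover every assay (S2 ∪ S4 = {1, 2, 3, 4, 5, 6}); total cost 11 + 13 = 24.
No covering selection has total cost below 24.

24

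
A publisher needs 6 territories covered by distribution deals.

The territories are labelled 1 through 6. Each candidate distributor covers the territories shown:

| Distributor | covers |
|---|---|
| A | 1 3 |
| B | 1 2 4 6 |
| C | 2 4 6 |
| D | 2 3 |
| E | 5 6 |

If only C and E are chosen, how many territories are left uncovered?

Union of C, E = {2, 4, 5, 6}.
Not covered: 1, 3 — 2 territories.

2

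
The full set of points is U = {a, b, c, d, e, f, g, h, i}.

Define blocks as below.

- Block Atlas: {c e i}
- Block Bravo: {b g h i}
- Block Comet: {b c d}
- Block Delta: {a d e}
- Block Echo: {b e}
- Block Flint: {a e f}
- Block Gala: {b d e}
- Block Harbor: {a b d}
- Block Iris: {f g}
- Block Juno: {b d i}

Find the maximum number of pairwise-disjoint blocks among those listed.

3

Atlas, Harbor, Iris are pairwise disjoint (Atlas={c,e,i}; Harbor={a,b,d}; Iris={f,g}).
Every remaining block overlaps one of these, and no 4 of the listed blocks are pairwise disjoint, so 3 is the maximum.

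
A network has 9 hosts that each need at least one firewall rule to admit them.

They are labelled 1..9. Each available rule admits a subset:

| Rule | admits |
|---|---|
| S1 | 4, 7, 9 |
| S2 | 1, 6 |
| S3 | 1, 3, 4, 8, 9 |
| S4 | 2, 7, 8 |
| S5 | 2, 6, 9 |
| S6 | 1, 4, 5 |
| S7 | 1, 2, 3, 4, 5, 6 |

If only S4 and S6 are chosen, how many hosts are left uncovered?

Union of S4, S6 = {1, 2, 4, 5, 7, 8}.
Not covered: 3, 6, 9 — 3 hosts.

3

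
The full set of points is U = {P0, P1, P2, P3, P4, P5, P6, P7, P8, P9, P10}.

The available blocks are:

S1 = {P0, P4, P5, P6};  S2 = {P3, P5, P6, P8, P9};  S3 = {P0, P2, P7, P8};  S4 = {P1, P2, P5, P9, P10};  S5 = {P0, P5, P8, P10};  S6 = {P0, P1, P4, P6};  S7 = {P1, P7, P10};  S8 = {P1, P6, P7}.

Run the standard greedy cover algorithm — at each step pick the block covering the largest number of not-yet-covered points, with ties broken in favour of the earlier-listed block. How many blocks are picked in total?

4

Greedy: pick S2 (covers 5 new) → pick S3 (covers 3 new) → pick S4 (covers 2 new) → pick S1 (covers 1 new). Total picks: 4.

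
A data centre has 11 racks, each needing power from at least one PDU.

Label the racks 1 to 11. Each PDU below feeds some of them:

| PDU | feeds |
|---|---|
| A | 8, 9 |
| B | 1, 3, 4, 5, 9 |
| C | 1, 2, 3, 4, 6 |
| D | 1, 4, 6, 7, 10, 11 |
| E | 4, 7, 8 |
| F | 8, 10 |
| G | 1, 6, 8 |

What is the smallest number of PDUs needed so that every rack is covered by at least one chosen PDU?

B and C and D and E together: B ∪ C ∪ D ∪ E = {1, 2, 3, 4, 5, 6, 7, 8, 9, 10, 11} — every rack is covered.
No 3 of the 7 PDUs cover everything (all 35 combinations miss at least one rack), so 4 is optimal.

4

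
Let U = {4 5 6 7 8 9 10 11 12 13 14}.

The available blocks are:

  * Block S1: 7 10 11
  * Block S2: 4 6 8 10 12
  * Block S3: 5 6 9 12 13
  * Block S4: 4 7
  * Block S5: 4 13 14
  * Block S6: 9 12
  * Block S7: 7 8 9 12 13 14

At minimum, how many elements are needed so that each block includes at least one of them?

3

H = {7, 12, 13} meets every block (each contains at least one member of H), and |H| = 3.
The blocks S1, S5, S6 are pairwise disjoint, so any hitting set needs a separate element for each — at least 3. Hence 3 is optimal.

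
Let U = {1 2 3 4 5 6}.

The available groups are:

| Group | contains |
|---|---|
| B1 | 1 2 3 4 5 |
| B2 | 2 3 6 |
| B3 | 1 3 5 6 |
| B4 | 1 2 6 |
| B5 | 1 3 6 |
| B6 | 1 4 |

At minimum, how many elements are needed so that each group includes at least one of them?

Take H = {1, 6}. Each listed group contains at least one of these, so H is a hitting set of size 2.
The groups B2, B6 are pairwise disjoint, so any hitting set needs a separate element for each — at least 2. Hence 2 is optimal.

2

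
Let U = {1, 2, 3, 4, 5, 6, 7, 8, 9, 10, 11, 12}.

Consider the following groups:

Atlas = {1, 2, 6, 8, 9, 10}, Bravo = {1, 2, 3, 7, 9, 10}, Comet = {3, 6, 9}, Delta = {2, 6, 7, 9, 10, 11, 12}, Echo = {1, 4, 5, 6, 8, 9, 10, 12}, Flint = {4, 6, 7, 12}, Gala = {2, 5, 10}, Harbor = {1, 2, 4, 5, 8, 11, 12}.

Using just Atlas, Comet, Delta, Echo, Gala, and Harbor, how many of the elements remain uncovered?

0

Union of Atlas, Comet, Delta, Echo, Gala, Harbor = {1, 2, 3, 4, 5, 6, 7, 8, 9, 10, 11, 12} — that's every element, so 0 are uncovered.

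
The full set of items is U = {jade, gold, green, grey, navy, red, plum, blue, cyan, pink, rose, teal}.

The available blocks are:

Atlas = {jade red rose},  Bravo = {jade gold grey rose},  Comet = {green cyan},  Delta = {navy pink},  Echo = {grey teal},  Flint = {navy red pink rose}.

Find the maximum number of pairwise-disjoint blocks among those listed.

4

Atlas, Comet, Delta, Echo are pairwise disjoint (Atlas={jade,red,rose}; Comet={green,cyan}; Delta={navy,pink}; Echo={grey,teal}).
Every remaining block overlaps one of these, and no 5 of the listed blocks are pairwise disjoint, so 4 is the maximum.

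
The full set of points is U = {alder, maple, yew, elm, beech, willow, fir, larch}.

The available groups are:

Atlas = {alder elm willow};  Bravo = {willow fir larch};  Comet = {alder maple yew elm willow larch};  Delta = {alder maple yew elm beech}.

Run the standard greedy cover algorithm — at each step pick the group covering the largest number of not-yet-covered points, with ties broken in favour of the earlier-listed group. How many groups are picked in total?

Greedy: pick Comet (covers 6 new) → pick Bravo (covers 1 new) → pick Delta (covers 1 new). Total picks: 3.
(The true minimum cover uses only 2 groups, so greedy is not optimal here.)

3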